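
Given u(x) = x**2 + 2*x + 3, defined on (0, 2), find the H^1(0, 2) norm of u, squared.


||u||_{H^1}^2 = 1886/15

The H^1 norm (squared) on an interval (0, L) is
  ||u||_{H^1}^2 = ∫_0^L u(x)^2 dx + ∫_0^L u'(x)^2 dx.
Compute u'(x) = 2*x + 2.
Then u(x)^2 = x**4 + 4*x**3 + 10*x**2 + 12*x + 9 and u'(x)^2 = 4*x**2 + 8*x + 4.
Integrate each monomial from 0 to 2 using ∫_0^2 c·x^n dx = c·2^(n+1)/(n+1):
  ∫_0^2 u(x)^2 dx = ∫_0^2 (x^4 + 4*x^3 + 10*x^2 + 12*x + 9) dx. Term by term:
    ∫_0^2 x^4 dx = 32/5;  ∫_0^2 4*x^3 dx = 16;  ∫_0^2 10*x^2 dx = 80/3;
    ∫_0^2 12*x dx = 24;  ∫_0^2 9 dx = 18.
  Sum: 32/5 + 16 + 80/3 + 24 + 18 = 1366/15.
  ∫_0^2 u'(x)^2 dx = ∫_0^2 (4*x^2 + 8*x + 4) dx. Term by term:
    ∫_0^2 4*x^2 dx = 32/3;  ∫_0^2 8*x dx = 16;  ∫_0^2 4 dx = 8.
  Sum: 32/3 + 16 + 8 = 104/3.
Adding: ||u||_{H^1}^2 = 1366/15 + 104/3 = 1886/15.


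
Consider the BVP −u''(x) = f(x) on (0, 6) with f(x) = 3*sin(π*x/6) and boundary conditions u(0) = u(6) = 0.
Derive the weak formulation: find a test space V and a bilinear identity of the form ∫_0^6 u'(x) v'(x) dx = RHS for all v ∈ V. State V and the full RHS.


V = H^1_0(0, 6) (so v(0) = v(6) = 0); weak form: ∫_0^6 u'v' dx = ∫_0^6 (3*sin(π*x/6)) v dx for all v ∈ V.

Multiply both sides by a test function v and integrate from 0 to 6:
  ∫_0^6 −u''(x) v(x) dx = ∫_0^6 f(x) v(x) dx.
Integrate the LHS by parts once:
  ∫_0^6 −u'' v dx = −[u'(x) v(x)]_0^6 + ∫_0^6 u'(x) v'(x) dx.
Thus ∫_0^6 u'(x) v'(x) dx = ∫_0^6 f(x) v(x) dx + [u'(x) v(x)]_0^6.
Choose V so that boundary terms are either known or forced to vanish.
u is Dirichlet: u(0) = u(6) = 0. Let V = H^1_0(0, 6); then v(0) = v(6) = 0, and [u' v]_0^6 = 0.
Weak formulation: find u (satisfying any essential BC) such that ∫_0^6 u'(x) v'(x) dx = ∫_0^6 f v dx for all v ∈ V.
Substituting f(x) = 3*sin(π*x/6), the right-hand side is ∫_0^6 (3*sin(π*x/6)) v dx.


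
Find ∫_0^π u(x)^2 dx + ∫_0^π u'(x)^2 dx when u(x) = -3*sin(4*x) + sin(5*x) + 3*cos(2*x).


||u||_{H^1(0,π)}^2 = 100/7 + 112*π

u'(x) = -6*sin(2*x) - 12*cos(4*x) + 5*cos(5*x).
Expand u² and (u')² and integrate term by term on (0, π), using: for integers n ≥ 1, ∫_0^π sin²(nx) dx = ∫_0^π cos²(nx) dx = π/2; for n ≠ n', ∫_0^π sin(nx)sin(n'x) dx = ∫_0^π cos(nx)cos(n'x) dx = 0; and by product-to-sum, ∫_0^π sin(nx)cos(n'x) dx = ½∫_0^π [sin((n+n')x) + sin((n−n')x)] dx, which is 0 when n+n' is even and 2n/(n²−n'²) when n+n' is odd (it need not vanish on (0, π)).
  u² squared terms: (-3)²·∫sin(4x)² dx = 9·π/2 = 9*π/2;  (3)²·∫cos(2x)² dx = 9·π/2 = 9*π/2;  (1)²·∫sin(5x)² dx = 1·π/2 = π/2.
  u² cross terms: 2·(-3)·(3)·∫sin(4x)·cos(2x) dx = -18·(0) = 0;  2·(-3)·(1)·∫sin(4x)·sin(5x) dx = -6·(0) = 0;  2·(3)·(1)·∫cos(2x)·sin(5x) dx = 6·(10/21) = 20/7.
  So ∫_0^π u² dx = 9*π/2 + 9*π/2 + π/2 + 0 + 0 + 20/7 = 20/7 + 19*π/2.
  (u')² squared terms: (-12)²·∫cos(4x)² dx = 144·π/2 = 72*π;  (-6)²·∫sin(2x)² dx = 36·π/2 = 18*π;  (5)²·∫cos(5x)² dx = 25·π/2 = 25*π/2.
  (u')² cross terms: 2·(-12)·(-6)·∫cos(4x)·sin(2x) dx = 144·(0) = 0;  2·(-12)·(5)·∫cos(4x)·cos(5x) dx = -120·(0) = 0;  2·(-6)·(5)·∫sin(2x)·cos(5x) dx = -60·(-4/21) = 80/7.
  So ∫_0^π (u')² dx = 72*π + 18*π + 25*π/2 + 0 + 0 + 80/7 = 80/7 + 205*π/2.
||u||_{H^1}^2 = (20/7 + 19*π/2) + (80/7 + 205*π/2) = 100/7 + 112*π.


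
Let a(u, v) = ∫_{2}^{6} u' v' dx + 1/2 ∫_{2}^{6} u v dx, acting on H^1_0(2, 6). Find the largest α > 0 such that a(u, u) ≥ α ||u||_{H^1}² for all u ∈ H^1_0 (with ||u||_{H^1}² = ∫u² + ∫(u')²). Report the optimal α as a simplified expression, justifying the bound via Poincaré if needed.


α = (8 + π^2)/(π^2 + 16)

Coercivity of a(·,·) on H^1_0(2, 6) means a(u, u) ≥ α ||u||_{H^1}² for every u ∈ H^1_0.
The interval has length L = 4, and Poincaré/coercivity depend only on L. Here a(u, u) = ∫(u')² + (1/2)·∫u².
Here 0 < c = 1/2 < 1. The condition a(u,u) ≥ α||u||_{H^1}² reads (1−α)∫(u')² ≥ (α−c)∫u². Any admissible α is ≤ 1 (rapidly oscillating u have ∫u²/∫(u')² → 0), and α = 1 would force 0 ≥ (1−c)∫u², impossible since c < 1; so 1−α > 0. By the sharp Poincaré inequality on H^1_0 of an interval of length L, ∫(u')² ≥ (π/L)²∫u² with equality for the first sine mode sin(π(x−x₀)/L) (x₀ the left endpoint), so the inequality holds for all u iff (1−α)(π/L)² ≥ α − c, i.e. α ≤ ((π/L)² + c)/((π/L)² + 1) = (1 + c(L/π)²)/(1 + (L/π)²). With (π/L)² = π^2/16 and c = 1/2, the largest admissible constant is α = ((π/L)² + c)/((π/L)² + 1).
Simplifying, α = (8 + π^2)/(π^2 + 16).


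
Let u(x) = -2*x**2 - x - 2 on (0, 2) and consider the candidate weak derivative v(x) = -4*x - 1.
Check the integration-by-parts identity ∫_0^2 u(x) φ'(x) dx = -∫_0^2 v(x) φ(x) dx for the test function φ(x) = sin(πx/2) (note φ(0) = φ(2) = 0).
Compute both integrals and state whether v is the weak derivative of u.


LHS = 20/π, RHS = 20/π. Yes, v = u' weakly.

u(x) = -2*x**2 - x - 2, classical derivative u'(x) = -4*x - 1.
φ(x) = sin(πx/2), so φ'(x) = π*cos(π*x/2)/2.
Note φ(0) = φ(2) = 0, so the boundary term u·φ vanishes.
LHS = ∫_0^2 u(x) φ'(x) dx = ∫_0^2 (-π*x^2*cos(π*x/2) - π*x*cos(π*x/2)/2 - π*cos(π*x/2)) dx. Term by term:
  ∫_0^2 -π*cos(π*x/2) dx = 0;  ∫_0^2 -π*x^2*cos(π*x/2) dx = 16/π;  ∫_0^2 -π*x*cos(π*x/2)/2 dx = 4/π.
Sum: 0 + 16/π + 4/π = 20/π.
So LHS = 20/π.
∫_0^2 v(x) φ(x) dx = ∫_0^2 (-4*x*sin(π*x/2) - sin(π*x/2)) dx. Term by term:
  ∫_0^2 -sin(π*x/2) dx = -4/π;  ∫_0^2 -4*x*sin(π*x/2) dx = -16/π.
Sum: -4/π − 16/π = -20/π.
So RHS = -∫_0^2 v(x) φ(x) dx = 20/π.
LHS = RHS, so the identity holds for this test φ.
Moreover u is smooth here and v(x) = u'(x) = -4*x - 1 pointwise, so the identity holds for every test function. Hence v is the weak derivative of u.


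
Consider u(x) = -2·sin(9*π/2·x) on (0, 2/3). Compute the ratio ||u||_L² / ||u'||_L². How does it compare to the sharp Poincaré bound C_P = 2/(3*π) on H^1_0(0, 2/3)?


||u||_L² / ||u'||_L² = 2/(9*π) < C_P = 2/(3*π).

u(x) = -2·sin(9*π/2·x), so u'(x) = -9*π*cos(9*π*x/2).
Writing u(x) = A·sin(kπx/L) with A = -2 and k = 3, use ∫_0^L sin²(kπx/L) dx = L/2 and ∫_0^L cos²(kπx/L) dx = L/2.
u² = 4·sin²(9*π/2·x) and (u')² = 81*π^2·cos²(9*π/2·x), and each of sin², cos² integrates to L/2 = 1/3 over (0, 2/3).
∫_0^2/3 u² dx = 4/3, so ||u||_L² = 2*sqrt(3)/3.
∫_0^2/3 (u')² dx = 27*π^2, so ||u'||_L² = 3*sqrt(3)*π.
Ratio ||u||_L² / ||u'||_L² = 2/(9*π).
Sharp Poincaré constant on H^1_0(0, 2/3) is C_P = L/π = 2/(3*π), achieved by sin(3*π/2·x).
This is the k = 3 harmonic; the ratio L/(kπ) is strictly less than C_P = L/π, consistent with the sharp inequality ||u||_L² ≤ C_P ||u'||_L².


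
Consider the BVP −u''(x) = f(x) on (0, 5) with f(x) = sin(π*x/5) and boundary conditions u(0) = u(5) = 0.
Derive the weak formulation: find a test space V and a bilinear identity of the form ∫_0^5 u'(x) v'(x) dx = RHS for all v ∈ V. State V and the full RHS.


V = H^1_0(0, 5) (so v(0) = v(5) = 0); weak form: ∫_0^5 u'v' dx = ∫_0^5 (sin(π*x/5)) v dx for all v ∈ V.

Multiply both sides by a test function v and integrate from 0 to 5:
  ∫_0^5 −u''(x) v(x) dx = ∫_0^5 f(x) v(x) dx.
Integrate the LHS by parts once:
  ∫_0^5 −u'' v dx = −[u'(x) v(x)]_0^5 + ∫_0^5 u'(x) v'(x) dx.
Thus ∫_0^5 u'(x) v'(x) dx = ∫_0^5 f(x) v(x) dx + [u'(x) v(x)]_0^5.
Choose V so that boundary terms are either known or forced to vanish.
u is Dirichlet: u(0) = u(5) = 0. Let V = H^1_0(0, 5); then v(0) = v(5) = 0, and [u' v]_0^5 = 0.
Weak formulation: find u (satisfying any essential BC) such that ∫_0^5 u'(x) v'(x) dx = ∫_0^5 f v dx for all v ∈ V.
Substituting f(x) = sin(π*x/5), the right-hand side is ∫_0^5 (sin(π*x/5)) v dx.


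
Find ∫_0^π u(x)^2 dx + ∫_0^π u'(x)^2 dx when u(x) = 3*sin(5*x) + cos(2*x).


||u||_{H^1(0,π)}^2 = 100/7 + 239*π/2

u'(x) = -2*sin(2*x) + 15*cos(5*x).
Expand u² and (u')² and integrate term by term on (0, π), using: for integers n ≥ 1, ∫_0^π sin²(nx) dx = ∫_0^π cos²(nx) dx = π/2; for n ≠ n', ∫_0^π sin(nx)sin(n'x) dx = ∫_0^π cos(nx)cos(n'x) dx = 0; and by product-to-sum, ∫_0^π sin(nx)cos(n'x) dx = ½∫_0^π [sin((n+n')x) + sin((n−n')x)] dx, which is 0 when n+n' is even and 2n/(n²−n'²) when n+n' is odd (it need not vanish on (0, π)).
  u² squared terms: (3)²·∫sin(5x)² dx = 9·π/2 = 9*π/2;  (1)²·∫cos(2x)² dx = 1·π/2 = π/2.
  u² cross terms: 2·(3)·(1)·∫sin(5x)·cos(2x) dx = 6·(10/21) = 20/7.
  So ∫_0^π u² dx = 9*π/2 + π/2 + 20/7 = 20/7 + 5*π.
  (u')² squared terms: (-2)²·∫sin(2x)² dx = 4·π/2 = 2*π;  (15)²·∫cos(5x)² dx = 225·π/2 = 225*π/2.
  (u')² cross terms: 2·(-2)·(15)·∫sin(2x)·cos(5x) dx = -60·(-4/21) = 80/7.
  So ∫_0^π (u')² dx = 2*π + 225*π/2 + 80/7 = 80/7 + 229*π/2.
||u||_{H^1}^2 = (20/7 + 5*π) + (80/7 + 229*π/2) = 100/7 + 239*π/2.


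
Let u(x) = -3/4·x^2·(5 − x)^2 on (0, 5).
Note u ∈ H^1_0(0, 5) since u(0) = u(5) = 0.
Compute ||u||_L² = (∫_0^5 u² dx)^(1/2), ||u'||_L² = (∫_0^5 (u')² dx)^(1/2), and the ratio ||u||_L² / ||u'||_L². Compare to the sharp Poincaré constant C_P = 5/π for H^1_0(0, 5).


||u||_L² / ||u'||_L² = 5*sqrt(3)/6 < C_P = 5/π.

u(x) = -3/4·x^2·(5 − x)^2, so u'(x) = 3*x*(x*(5 - x) - (x - 5)^2)/2.
u(x) = -3/4·x^2·(5 − x)^2 vanishes at x = 0 and x = 5, so u ∈ H^1_0(0, 5). Differentiate via the product rule and integrate the resulting polynomials term by term.
  ∫_0^5 u² dx = ∫_0^5 (9*x^8/16 - 45*x^7/4 + 675*x^6/8 - 1125*x^5/4 + 5625*x^4/16) dx. Term by term:
    ∫_0^5 9*x^8/16 dx = 1953125/16;  ∫_0^5 -45*x^7/4 dx = -17578125/32;  ∫_0^5 675*x^6/8 dx = 52734375/56;
    ∫_0^5 -1125*x^5/4 dx = -5859375/8;  ∫_0^5 5625*x^4/16 dx = 3515625/16.
  Sum: 1953125/16 − 17578125/32 + 52734375/56 − 5859375/8 + 3515625/16 = 390625/224.
  ∫_0^5 (u')² dx = ∫_0^5 (9*x^6 - 135*x^5 + 2925*x^4/4 - 3375*x^3/2 + 5625*x^2/4) dx. Term by term:
    ∫_0^5 9*x^6 dx = 703125/7;  ∫_0^5 -135*x^5 dx = -703125/2;  ∫_0^5 2925*x^4/4 dx = 1828125/4;
    ∫_0^5 -3375*x^3/2 dx = -2109375/8;  ∫_0^5 5625*x^2/4 dx = 234375/4.
  Sum: 703125/7 − 703125/2 + 1828125/4 − 2109375/8 + 234375/4 = 46875/56.
∫_0^5 u² dx = 390625/224, so ||u||_L² = 625*sqrt(14)/56.
∫_0^5 (u')² dx = 46875/56, so ||u'||_L² = 125*sqrt(42)/28.
Ratio ||u||_L² / ||u'||_L² = 5*sqrt(3)/6.
Sharp Poincaré constant on H^1_0(0, 5) is C_P = L/π = 5/π, achieved by sin(π/5·x).
A polynomial bump cannot attain the sharp Poincaré constant (only the first sine eigenfunction does), so the ratio is strictly less than C_P, consistent with ||u||_L² ≤ C_P ||u'||_L².


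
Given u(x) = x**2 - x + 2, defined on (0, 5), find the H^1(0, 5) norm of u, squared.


||u||_{H^1}^2 = 1225/2

The H^1 norm (squared) on an interval (0, L) is
  ||u||_{H^1}^2 = ∫_0^L u(x)^2 dx + ∫_0^L u'(x)^2 dx.
Compute u'(x) = 2*x - 1.
Then u(x)^2 = x**4 - 2*x**3 + 5*x**2 - 4*x + 4 and u'(x)^2 = 4*x**2 - 4*x + 1.
Integrate each monomial from 0 to 5 using ∫_0^5 c·x^n dx = c·5^(n+1)/(n+1):
  ∫_0^5 u(x)^2 dx = ∫_0^5 (x^4 - 2*x^3 + 5*x^2 - 4*x + 4) dx. Term by term:
    ∫_0^5 x^4 dx = 625;  ∫_0^5 -2*x^3 dx = -625/2;  ∫_0^5 5*x^2 dx = 625/3;
    ∫_0^5 -4*x dx = -50;  ∫_0^5 4 dx = 20.
  Sum: 625 − 625/2 + 625/3 − 50 + 20 = 2945/6.
  ∫_0^5 u'(x)^2 dx = ∫_0^5 (4*x^2 - 4*x + 1) dx. Term by term:
    ∫_0^5 4*x^2 dx = 500/3;  ∫_0^5 -4*x dx = -50;  ∫_0^5 1 dx = 5.
  Sum: 500/3 − 50 + 5 = 365/3.
Adding: ||u||_{H^1}^2 = 2945/6 + 365/3 = 1225/2.


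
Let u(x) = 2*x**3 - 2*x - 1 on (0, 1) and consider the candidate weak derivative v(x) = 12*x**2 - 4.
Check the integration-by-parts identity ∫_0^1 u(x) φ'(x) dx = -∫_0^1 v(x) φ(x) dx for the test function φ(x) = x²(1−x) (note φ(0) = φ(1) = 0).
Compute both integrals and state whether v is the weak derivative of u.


LHS = -1/30, RHS = -1/15. No, v is not the weak derivative of u.

u(x) = 2*x**3 - 2*x - 1, classical derivative u'(x) = 6*x**2 - 2.
φ(x) = x²(1−x), so φ'(x) = x*(2 - 3*x).
Note φ(0) = φ(1) = 0, so the boundary term u·φ vanishes.
LHS = ∫_0^1 u(x) φ'(x) dx = ∫_0^1 (-6*x^5 + 4*x^4 + 6*x^3 - x^2 - 2*x) dx. Term by term:
  ∫_0^1 -6*x^5 dx = -1;  ∫_0^1 4*x^4 dx = 4/5;  ∫_0^1 6*x^3 dx = 3/2;
  ∫_0^1 -x^2 dx = -1/3;  ∫_0^1 -2*x dx = -1.
Sum: -1 + 4/5 + 3/2 − 1/3 − 1 = -1/30.
So LHS = -1/30.
∫_0^1 v(x) φ(x) dx = ∫_0^1 (-12*x^5 + 12*x^4 + 4*x^3 - 4*x^2) dx. Term by term:
  ∫_0^1 -12*x^5 dx = -2;  ∫_0^1 12*x^4 dx = 12/5;  ∫_0^1 4*x^3 dx = 1;
  ∫_0^1 -4*x^2 dx = -4/3.
Sum: -2 + 12/5 + 1 − 4/3 = 1/15.
So RHS = -∫_0^1 v(x) φ(x) dx = -1/15.
LHS − RHS = 1/30 ≠ 0, so the identity fails.
(For a valid weak derivative the identity must hold for EVERY test function, in particular this one. The failure shows v is NOT the weak derivative of u.)
Correct weak derivative would be u'(x) = 6*x**2 - 2.


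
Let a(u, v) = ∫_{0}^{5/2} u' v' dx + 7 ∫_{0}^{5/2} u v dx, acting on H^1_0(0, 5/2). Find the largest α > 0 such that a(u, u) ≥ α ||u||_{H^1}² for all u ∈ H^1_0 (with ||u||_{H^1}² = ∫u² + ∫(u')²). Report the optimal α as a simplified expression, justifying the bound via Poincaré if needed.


α = 1

Coercivity of a(·,·) on H^1_0(0, 5/2) means a(u, u) ≥ α ||u||_{H^1}² for every u ∈ H^1_0.
The interval has length L = 5/2, and Poincaré/coercivity depend only on L. Here a(u, u) = ∫(u')² + (7)·∫u².
Here c = 7 ≥ 1, so a(u,u) = ∫(u')² + c∫u² ≥ ∫(u')² + ∫u² = ||u||_{H^1}², i.e. α = 1 works. No larger α is possible: a(u,u) ≥ α||u||_{H^1}² means (1−α)∫(u')² ≥ (α−c)∫u², and for the modes u_n = sin(nπ(x−x₀)/L) (x₀ the left endpoint) one has ∫u_n²/∫(u_n')² = (L/(nπ))² → 0, so a(u_n,u_n)/||u_n||_{H^1}² → 1. Hence the optimal constant is α = 1.
Therefore α = 1.


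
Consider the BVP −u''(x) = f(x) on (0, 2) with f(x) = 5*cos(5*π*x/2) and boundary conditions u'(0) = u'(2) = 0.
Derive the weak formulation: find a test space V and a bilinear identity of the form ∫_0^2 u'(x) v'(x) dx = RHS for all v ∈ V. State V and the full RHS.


V = H^1(0, 2) (no boundary constraint on v; u is determined up to an additive constant); weak form: ∫_0^2 u'v' dx = ∫_0^2 (5*cos(5*π*x/2)) v dx for all v ∈ V.

Multiply both sides by a test function v and integrate from 0 to 2:
  ∫_0^2 −u''(x) v(x) dx = ∫_0^2 f(x) v(x) dx.
Integrate the LHS by parts once:
  ∫_0^2 −u'' v dx = −[u'(x) v(x)]_0^2 + ∫_0^2 u'(x) v'(x) dx.
Thus ∫_0^2 u'(x) v'(x) dx = ∫_0^2 f(x) v(x) dx + [u'(x) v(x)]_0^2.
Choose V so that boundary terms are either known or forced to vanish.
u has homogeneous Neumann: u'(0) = u'(2) = 0. So [u' v]_0^2 = 0·v(2) − 0·v(0) = 0 for any v; take V = H^1(0, 2).
Weak formulation: find u (satisfying any essential BC) such that ∫_0^2 u'(x) v'(x) dx = ∫_0^2 f v dx for all v ∈ V (homogeneous Neumann, so boundary terms vanish).
Substituting f(x) = 5*cos(5*π*x/2), the right-hand side is ∫_0^2 (5*cos(5*π*x/2)) v dx.
Compatibility check (pure Neumann): taking v ≡ 1 ∈ V gives 0 = ∫_0^2 f dx + (0) − (0), i.e. ∫_0^2 f dx must equal u'(0) − u'(2) = 0. Indeed ∫_0^2 (5*cos(5*π*x/2)) dx = 0, so the data are compatible. The solution is then unique only up to an additive constant (fix it e.g. by requiring ∫_0^2 u dx = 0).


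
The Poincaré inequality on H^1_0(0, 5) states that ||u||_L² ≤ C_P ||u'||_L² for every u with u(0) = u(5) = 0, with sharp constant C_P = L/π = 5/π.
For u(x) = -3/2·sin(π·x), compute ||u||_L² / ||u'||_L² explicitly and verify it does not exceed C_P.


||u||_L² / ||u'||_L² = 1/π < C_P = 5/π.

u(x) = -3/2·sin(π·x), so u'(x) = -3*π*cos(π*x)/2.
Writing u(x) = A·sin(kπx/L) with A = -3/2 and k = 5, use ∫_0^L sin²(kπx/L) dx = L/2 and ∫_0^L cos²(kπx/L) dx = L/2.
u² = 9/4·sin²(π·x) and (u')² = 9*π^2/4·cos²(π·x), and each of sin², cos² integrates to L/2 = 5/2 over (0, 5).
∫_0^5 u² dx = 45/8, so ||u||_L² = 3*sqrt(10)/4.
∫_0^5 (u')² dx = 45*π^2/8, so ||u'||_L² = 3*sqrt(10)*π/4.
Ratio ||u||_L² / ||u'||_L² = 1/π.
Sharp Poincaré constant on H^1_0(0, 5) is C_P = L/π = 5/π, achieved by sin(π/5·x).
This is the k = 5 harmonic; the ratio L/(kπ) is strictly less than C_P = L/π, consistent with the sharp inequality ||u||_L² ≤ C_P ||u'||_L².


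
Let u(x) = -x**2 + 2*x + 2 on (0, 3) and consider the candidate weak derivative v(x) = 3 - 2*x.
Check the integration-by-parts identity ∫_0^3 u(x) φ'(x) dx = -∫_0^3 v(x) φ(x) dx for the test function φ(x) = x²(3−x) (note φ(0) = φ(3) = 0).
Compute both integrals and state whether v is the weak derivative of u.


LHS = 54/5, RHS = 81/20. No, v is not the weak derivative of u.

u(x) = -x**2 + 2*x + 2, classical derivative u'(x) = 2 - 2*x.
φ(x) = x²(3−x), so φ'(x) = 3*x*(2 - x).
Note φ(0) = φ(3) = 0, so the boundary term u·φ vanishes.
LHS = ∫_0^3 u(x) φ'(x) dx = ∫_0^3 (3*x^4 - 12*x^3 + 6*x^2 + 12*x) dx. Term by term:
  ∫_0^3 3*x^4 dx = 729/5;  ∫_0^3 -12*x^3 dx = -243;  ∫_0^3 6*x^2 dx = 54;
  ∫_0^3 12*x dx = 54.
Sum: 729/5 − 243 + 54 + 54 = 54/5.
So LHS = 54/5.
∫_0^3 v(x) φ(x) dx = ∫_0^3 (2*x^4 - 9*x^3 + 9*x^2) dx. Term by term:
  ∫_0^3 2*x^4 dx = 486/5;  ∫_0^3 -9*x^3 dx = -729/4;  ∫_0^3 9*x^2 dx = 81.
Sum: 486/5 − 729/4 + 81 = -81/20.
So RHS = -∫_0^3 v(x) φ(x) dx = 81/20.
LHS − RHS = 27/4 ≠ 0, so the identity fails.
(For a valid weak derivative the identity must hold for EVERY test function, in particular this one. The failure shows v is NOT the weak derivative of u.)
Correct weak derivative would be u'(x) = 2 - 2*x.


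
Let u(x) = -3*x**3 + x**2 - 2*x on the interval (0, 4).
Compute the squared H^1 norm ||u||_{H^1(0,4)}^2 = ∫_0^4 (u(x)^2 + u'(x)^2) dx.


||u||_{H^1}^2 = 3627856/105

The H^1 norm (squared) on an interval (0, L) is
  ||u||_{H^1}^2 = ∫_0^L u(x)^2 dx + ∫_0^L u'(x)^2 dx.
Compute u'(x) = -9*x**2 + 2*x - 2.
Then u(x)^2 = 9*x**6 - 6*x**5 + 13*x**4 - 4*x**3 + 4*x**2 and u'(x)^2 = 81*x**4 - 36*x**3 + 40*x**2 - 8*x + 4.
Integrate each monomial from 0 to 4 using ∫_0^4 c·x^n dx = c·4^(n+1)/(n+1):
  ∫_0^4 u(x)^2 dx = ∫_0^4 (9*x^6 - 6*x^5 + 13*x^4 - 4*x^3 + 4*x^2) dx. Term by term:
    ∫_0^4 9*x^6 dx = 147456/7;  ∫_0^4 -6*x^5 dx = -4096;  ∫_0^4 13*x^4 dx = 13312/5;
    ∫_0^4 -4*x^3 dx = -256;  ∫_0^4 4*x^2 dx = 256/3.
  Sum: 147456/7 − 4096 + 13312/5 − 256 + 256/3 = 2043392/105.
  ∫_0^4 u'(x)^2 dx = ∫_0^4 (81*x^4 - 36*x^3 + 40*x^2 - 8*x + 4) dx. Term by term:
    ∫_0^4 81*x^4 dx = 82944/5;  ∫_0^4 -36*x^3 dx = -2304;  ∫_0^4 40*x^2 dx = 2560/3;
    ∫_0^4 -8*x dx = -64;  ∫_0^4 4 dx = 16.
  Sum: 82944/5 − 2304 + 2560/3 − 64 + 16 = 226352/15.
Adding: ||u||_{H^1}^2 = 2043392/105 + 226352/15 = 3627856/105.


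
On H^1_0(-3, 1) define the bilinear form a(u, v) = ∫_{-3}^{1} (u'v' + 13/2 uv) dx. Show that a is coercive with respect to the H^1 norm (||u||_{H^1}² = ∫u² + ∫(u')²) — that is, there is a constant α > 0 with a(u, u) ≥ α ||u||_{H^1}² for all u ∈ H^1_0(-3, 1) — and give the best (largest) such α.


α = 1

Coercivity of a(·,·) on H^1_0(-3, 1) means a(u, u) ≥ α ||u||_{H^1}² for every u ∈ H^1_0.
The interval has length L = 4, and Poincaré/coercivity depend only on L. Here a(u, u) = ∫(u')² + (13/2)·∫u².
Here c = 13/2 ≥ 1, so a(u,u) = ∫(u')² + c∫u² ≥ ∫(u')² + ∫u² = ||u||_{H^1}², i.e. α = 1 works. No larger α is possible: a(u,u) ≥ α||u||_{H^1}² means (1−α)∫(u')² ≥ (α−c)∫u², and for the modes u_n = sin(nπ(x−x₀)/L) (x₀ the left endpoint) one has ∫u_n²/∫(u_n')² = (L/(nπ))² → 0, so a(u_n,u_n)/||u_n||_{H^1}² → 1. Hence the optimal constant is α = 1.
Therefore α = 1.


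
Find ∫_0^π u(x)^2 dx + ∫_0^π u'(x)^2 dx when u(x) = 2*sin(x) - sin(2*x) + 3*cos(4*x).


||u||_{H^1(0,π)}^2 = -136/5 + 83*π

u'(x) = -12*sin(4*x) + 2*cos(x) - 2*cos(2*x).
Expand u² and (u')² and integrate term by term on (0, π), using: for integers n ≥ 1, ∫_0^π sin²(nx) dx = ∫_0^π cos²(nx) dx = π/2; for n ≠ n', ∫_0^π sin(nx)sin(n'x) dx = ∫_0^π cos(nx)cos(n'x) dx = 0; and by product-to-sum, ∫_0^π sin(nx)cos(n'x) dx = ½∫_0^π [sin((n+n')x) + sin((n−n')x)] dx, which is 0 when n+n' is even and 2n/(n²−n'²) when n+n' is odd (it need not vanish on (0, π)).
  u² squared terms: (-1)²·∫sin(2x)² dx = 1·π/2 = π/2;  (2)²·∫sin(x)² dx = 4·π/2 = 2*π;  (3)²·∫cos(4x)² dx = 9·π/2 = 9*π/2.
  u² cross terms: 2·(-1)·(2)·∫sin(2x)·sin(x) dx = -4·(0) = 0;  2·(-1)·(3)·∫sin(2x)·cos(4x) dx = -6·(0) = 0;  2·(2)·(3)·∫sin(x)·cos(4x) dx = 12·(-2/15) = -8/5.
  So ∫_0^π u² dx = π/2 + 2*π + 9*π/2 + 0 + 0 − 8/5 = -8/5 + 7*π.
  (u')² squared terms: (-12)²·∫sin(4x)² dx = 144·π/2 = 72*π;  (-2)²·∫cos(2x)² dx = 4·π/2 = 2*π;  (2)²·∫cos(x)² dx = 4·π/2 = 2*π.
  (u')² cross terms: 2·(-12)·(-2)·∫sin(4x)·cos(2x) dx = 48·(0) = 0;  2·(-12)·(2)·∫sin(4x)·cos(x) dx = -48·(8/15) = -128/5;  2·(-2)·(2)·∫cos(2x)·cos(x) dx = -8·(0) = 0.
  So ∫_0^π (u')² dx = 72*π + 2*π + 2*π + 0 − 128/5 + 0 = -128/5 + 76*π.
||u||_{H^1}^2 = (-8/5 + 7*π) + (-128/5 + 76*π) = -136/5 + 83*π.


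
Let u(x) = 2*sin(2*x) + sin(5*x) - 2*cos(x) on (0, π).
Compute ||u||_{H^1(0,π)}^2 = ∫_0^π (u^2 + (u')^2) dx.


||u||_{H^1(0,π)}^2 = -64/3 + 27*π

u'(x) = 2*sin(x) + 4*cos(2*x) + 5*cos(5*x).
Expand u² and (u')² and integrate term by term on (0, π), using: for integers n ≥ 1, ∫_0^π sin²(nx) dx = ∫_0^π cos²(nx) dx = π/2; for n ≠ n', ∫_0^π sin(nx)sin(n'x) dx = ∫_0^π cos(nx)cos(n'x) dx = 0; and by product-to-sum, ∫_0^π sin(nx)cos(n'x) dx = ½∫_0^π [sin((n+n')x) + sin((n−n')x)] dx, which is 0 when n+n' is even and 2n/(n²−n'²) when n+n' is odd (it need not vanish on (0, π)).
  u² squared terms: (-2)²·∫cos(x)² dx = 4·π/2 = 2*π;  (2)²·∫sin(2x)² dx = 4·π/2 = 2*π;  (1)²·∫sin(5x)² dx = 1·π/2 = π/2.
  u² cross terms: 2·(-2)·(2)·∫cos(x)·sin(2x) dx = -8·(4/3) = -32/3;  2·(-2)·(1)·∫cos(x)·sin(5x) dx = -4·(0) = 0;  2·(2)·(1)·∫sin(2x)·sin(5x) dx = 4·(0) = 0.
  So ∫_0^π u² dx = 2*π + 2*π + π/2 − 32/3 + 0 + 0 = -32/3 + 9*π/2.
  (u')² squared terms: (2)²·∫sin(x)² dx = 4·π/2 = 2*π;  (4)²·∫cos(2x)² dx = 16·π/2 = 8*π;  (5)²·∫cos(5x)² dx = 25·π/2 = 25*π/2.
  (u')² cross terms: 2·(2)·(4)·∫sin(x)·cos(2x) dx = 16·(-2/3) = -32/3;  2·(2)·(5)·∫sin(x)·cos(5x) dx = 20·(0) = 0;  2·(4)·(5)·∫cos(2x)·cos(5x) dx = 40·(0) = 0.
  So ∫_0^π (u')² dx = 2*π + 8*π + 25*π/2 − 32/3 + 0 + 0 = -32/3 + 45*π/2.
||u||_{H^1}^2 = (-32/3 + 9*π/2) + (-32/3 + 45*π/2) = -64/3 + 27*π.


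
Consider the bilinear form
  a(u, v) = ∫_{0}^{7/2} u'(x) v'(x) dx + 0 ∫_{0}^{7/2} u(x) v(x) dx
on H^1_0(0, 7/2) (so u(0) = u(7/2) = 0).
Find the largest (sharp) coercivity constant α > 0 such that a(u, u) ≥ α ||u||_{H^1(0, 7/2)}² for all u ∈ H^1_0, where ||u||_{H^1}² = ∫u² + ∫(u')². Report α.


α = 4*π^2/(4*π^2 + 49)

Coercivity of a(·,·) on H^1_0(0, 7/2) means a(u, u) ≥ α ||u||_{H^1}² for every u ∈ H^1_0.
The interval has length L = 7/2, and Poincaré/coercivity depend only on L. Here a(u, u) = ∫(u')² + (0)·∫u².
Here c = 0, so a(u,u) = ∫(u')² alone. The condition a(u,u) ≥ α||u||_{H^1}² reads (1−α)∫(u')² ≥ (α−c)∫u². Any admissible α is ≤ 1 (rapidly oscillating u have ∫u²/∫(u')² → 0), and α = 1 would force 0 ≥ (1−c)∫u², impossible since c < 1; so 1−α > 0. By the sharp Poincaré inequality on H^1_0 of an interval of length L, ∫(u')² ≥ (π/L)²∫u² with equality for the first sine mode sin(π(x−x₀)/L) (x₀ the left endpoint), so the inequality holds for all u iff (1−α)(π/L)² ≥ α − c, i.e. α ≤ ((π/L)² + c)/((π/L)² + 1) = (1 + c(L/π)²)/(1 + (L/π)²). (Direct route, valid since c ≤ 0: Poincaré gives c∫u² ≥ c(L/π)²∫(u')², so a(u,u) ≥ (1 + c(L/π)²)∫(u')², while ||u||_{H^1}² ≤ (1 + (L/π)²)∫(u')²; dividing yields the same α.) With (π/L)² = 4*π^2/49 and c = 0, the largest admissible constant is α = ((π/L)² + c)/((π/L)² + 1).
Simplifying, α = 4*π^2/(4*π^2 + 49).


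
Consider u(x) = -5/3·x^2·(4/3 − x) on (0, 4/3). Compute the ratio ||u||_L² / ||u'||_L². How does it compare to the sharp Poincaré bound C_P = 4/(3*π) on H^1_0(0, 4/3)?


||u||_L² / ||u'||_L² = 2*sqrt(14)/21 < C_P = 4/(3*π).

u(x) = -5/3·x^2·(4/3 − x), so u'(x) = 5*x*(9*x - 8)/9.
u(x) = -5/3·x^2·(4/3 − x) vanishes at x = 0 and x = 4/3, so u ∈ H^1_0(0, 4/3). Differentiate via the product rule and integrate the resulting polynomials term by term.
  ∫_0^4/3 u² dx = ∫_0^4/3 (25*x^6/9 - 200*x^5/27 + 400*x^4/81) dx. Term by term:
    ∫_0^4/3 25*x^6/9 dx = 409600/137781;  ∫_0^4/3 -200*x^5/27 dx = -409600/59049;  ∫_0^4/3 400*x^4/81 dx = 81920/19683.
  Sum: 409600/137781 − 409600/59049 + 81920/19683 = 81920/413343.
  ∫_0^4/3 (u')² dx = ∫_0^4/3 (25*x^4 - 400*x^3/9 + 1600*x^2/81) dx. Term by term:
    ∫_0^4/3 25*x^4 dx = 5120/243;  ∫_0^4/3 -400*x^3/9 dx = -25600/729;  ∫_0^4/3 1600*x^2/81 dx = 102400/6561.
  Sum: 5120/243 − 25600/729 + 102400/6561 = 10240/6561.
∫_0^4/3 u² dx = 81920/413343, so ||u||_L² = 128*sqrt(35)/1701.
∫_0^4/3 (u')² dx = 10240/6561, so ||u'||_L² = 32*sqrt(10)/81.
Ratio ||u||_L² / ||u'||_L² = 2*sqrt(14)/21.
Sharp Poincaré constant on H^1_0(0, 4/3) is C_P = L/π = 4/(3*π), achieved by sin(3*π/4·x).
A polynomial bump cannot attain the sharp Poincaré constant (only the first sine eigenfunction does), so the ratio is strictly less than C_P, consistent with ||u||_L² ≤ C_P ||u'||_L².


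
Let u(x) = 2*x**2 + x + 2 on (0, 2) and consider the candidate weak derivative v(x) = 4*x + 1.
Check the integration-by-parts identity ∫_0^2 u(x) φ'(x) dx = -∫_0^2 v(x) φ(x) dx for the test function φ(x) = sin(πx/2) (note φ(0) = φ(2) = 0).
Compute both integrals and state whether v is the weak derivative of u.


LHS = -20/π, RHS = -20/π. Yes, v = u' weakly.

u(x) = 2*x**2 + x + 2, classical derivative u'(x) = 4*x + 1.
φ(x) = sin(πx/2), so φ'(x) = π*cos(π*x/2)/2.
Note φ(0) = φ(2) = 0, so the boundary term u·φ vanishes.
LHS = ∫_0^2 u(x) φ'(x) dx = ∫_0^2 (π*x^2*cos(π*x/2) + π*x*cos(π*x/2)/2 + π*cos(π*x/2)) dx. Term by term:
  ∫_0^2 π*cos(π*x/2) dx = 0;  ∫_0^2 π*x^2*cos(π*x/2) dx = -16/π;  ∫_0^2 π*x*cos(π*x/2)/2 dx = -4/π.
Sum: 0 − 16/π − 4/π = -20/π.
So LHS = -20/π.
∫_0^2 v(x) φ(x) dx = ∫_0^2 (4*x*sin(π*x/2) + sin(π*x/2)) dx. Term by term:
  ∫_0^2 4*x*sin(π*x/2) dx = 16/π;  ∫_0^2 sin(π*x/2) dx = 4/π.
Sum: 16/π + 4/π = 20/π.
So RHS = -∫_0^2 v(x) φ(x) dx = -20/π.
LHS = RHS, so the identity holds for this test φ.
Moreover u is smooth here and v(x) = u'(x) = 4*x + 1 pointwise, so the identity holds for every test function. Hence v is the weak derivative of u.


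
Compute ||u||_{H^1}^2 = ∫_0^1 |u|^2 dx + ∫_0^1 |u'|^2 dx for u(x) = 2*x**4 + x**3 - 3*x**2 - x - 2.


||u||_{H^1}^2 = 3806/315

The H^1 norm (squared) on an interval (0, L) is
  ||u||_{H^1}^2 = ∫_0^L u(x)^2 dx + ∫_0^L u'(x)^2 dx.
Compute u'(x) = 8*x**3 + 3*x**2 - 6*x - 1.
Then u(x)^2 = 4*x**8 + 4*x**7 - 11*x**6 - 10*x**5 - x**4 + 2*x**3 + 13*x**2 + 4*x + 4 and u'(x)^2 = 64*x**6 + 48*x**5 - 87*x**4 - 52*x**3 + 30*x**2 + 12*x + 1.
Integrate each monomial from 0 to 1 using ∫_0^1 c·x^n dx = c·1^(n+1)/(n+1):
  ∫_0^1 u(x)^2 dx = ∫_0^1 (4*x^8 + 4*x^7 - 11*x^6 - 10*x^5 - x^4 + 2*x^3 + 13*x^2 + 4*x + 4) dx. Term by term:
    ∫_0^1 4*x^8 dx = 4/9;  ∫_0^1 4*x^7 dx = 1/2;  ∫_0^1 -11*x^6 dx = -11/7;
    ∫_0^1 -10*x^5 dx = -5/3;  ∫_0^1 -x^4 dx = -1/5;  ∫_0^1 2*x^3 dx = 1/2;
    ∫_0^1 13*x^2 dx = 13/3;  ∫_0^1 4*x dx = 2;  ∫_0^1 4 dx = 4.
  Sum: 4/9 + 1/2 − 11/7 − 5/3 − 1/5 + 1/2 + 13/3 + 2 + 4 = 2627/315.
  ∫_0^1 u'(x)^2 dx = ∫_0^1 (64*x^6 + 48*x^5 - 87*x^4 - 52*x^3 + 30*x^2 + 12*x + 1) dx. Term by term:
    ∫_0^1 64*x^6 dx = 64/7;  ∫_0^1 48*x^5 dx = 8;  ∫_0^1 -87*x^4 dx = -87/5;
    ∫_0^1 -52*x^3 dx = -13;  ∫_0^1 30*x^2 dx = 10;  ∫_0^1 12*x dx = 6;
    ∫_0^1 1 dx = 1.
  Sum: 64/7 + 8 − 87/5 − 13 + 10 + 6 + 1 = 131/35.
Adding: ||u||_{H^1}^2 = 2627/315 + 131/35 = 3806/315.


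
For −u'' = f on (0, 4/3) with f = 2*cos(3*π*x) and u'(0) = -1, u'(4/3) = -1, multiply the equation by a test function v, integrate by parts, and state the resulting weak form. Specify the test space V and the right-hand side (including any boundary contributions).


V = H^1(0, 4/3) (v unrestricted at boundary; u is determined up to an additive constant); weak form: ∫_0^4/3 u'v' dx = ∫_0^4/3 (2*cos(3*π*x)) v dx − v(4/3) + v(0) for all v ∈ V.

Multiply both sides by a test function v and integrate from 0 to 4/3:
  ∫_0^4/3 −u''(x) v(x) dx = ∫_0^4/3 f(x) v(x) dx.
Integrate the LHS by parts once:
  ∫_0^4/3 −u'' v dx = −[u'(x) v(x)]_0^4/3 + ∫_0^4/3 u'(x) v'(x) dx.
Thus ∫_0^4/3 u'(x) v'(x) dx = ∫_0^4/3 f(x) v(x) dx + [u'(x) v(x)]_0^4/3.
Choose V so that boundary terms are either known or forced to vanish.
u has inhomogeneous Neumann u'(0) = -1, u'(4/3) = -1. [u' v]_0^4/3 = (-1)·v(4/3) − (-1)·v(0) = − v(4/3) + v(0). Take V = H^1(0, 4/3); boundary term becomes part of RHS.
Weak formulation: find u (satisfying any essential BC) such that ∫_0^4/3 u'(x) v'(x) dx = ∫_0^4/3 f v dx − v(4/3) + v(0) for all v ∈ V (Neumann data are natural BCs: they enter the RHS as boundary terms).
Substituting f(x) = 2*cos(3*π*x), the right-hand side is ∫_0^4/3 (2*cos(3*π*x)) v dx − v(4/3) + v(0).
Compatibility check (pure Neumann): taking v ≡ 1 ∈ V gives 0 = ∫_0^4/3 f dx + (-1) − (-1), i.e. ∫_0^4/3 f dx must equal u'(0) − u'(4/3) = 0. Indeed ∫_0^4/3 (2*cos(3*π*x)) dx = 0, so the data are compatible. The solution is then unique only up to an additive constant (fix it e.g. by requiring ∫_0^4/3 u dx = 0).


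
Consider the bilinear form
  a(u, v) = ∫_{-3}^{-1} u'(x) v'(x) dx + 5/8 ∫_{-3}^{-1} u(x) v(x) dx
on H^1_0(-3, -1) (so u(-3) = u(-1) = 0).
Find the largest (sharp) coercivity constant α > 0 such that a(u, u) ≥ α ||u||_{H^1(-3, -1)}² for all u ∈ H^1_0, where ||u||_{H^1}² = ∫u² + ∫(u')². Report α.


α = (5/2 + π^2)/(4 + π^2)

Coercivity of a(·,·) on H^1_0(-3, -1) means a(u, u) ≥ α ||u||_{H^1}² for every u ∈ H^1_0.
The interval has length L = 2, and Poincaré/coercivity depend only on L. Here a(u, u) = ∫(u')² + (5/8)·∫u².
Here 0 < c = 5/8 < 1. The condition a(u,u) ≥ α||u||_{H^1}² reads (1−α)∫(u')² ≥ (α−c)∫u². Any admissible α is ≤ 1 (rapidly oscillating u have ∫u²/∫(u')² → 0), and α = 1 would force 0 ≥ (1−c)∫u², impossible since c < 1; so 1−α > 0. By the sharp Poincaré inequality on H^1_0 of an interval of length L, ∫(u')² ≥ (π/L)²∫u² with equality for the first sine mode sin(π(x−x₀)/L) (x₀ the left endpoint), so the inequality holds for all u iff (1−α)(π/L)² ≥ α − c, i.e. α ≤ ((π/L)² + c)/((π/L)² + 1) = (1 + c(L/π)²)/(1 + (L/π)²). With (π/L)² = π^2/4 and c = 5/8, the largest admissible constant is α = ((π/L)² + c)/((π/L)² + 1).
Simplifying, α = (5/2 + π^2)/(4 + π^2).


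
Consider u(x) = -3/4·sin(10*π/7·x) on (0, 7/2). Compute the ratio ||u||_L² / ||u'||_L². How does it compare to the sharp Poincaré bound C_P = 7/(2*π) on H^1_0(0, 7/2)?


||u||_L² / ||u'||_L² = 7/(10*π) < C_P = 7/(2*π).

u(x) = -3/4·sin(10*π/7·x), so u'(x) = -15*π*cos(10*π*x/7)/14.
Writing u(x) = A·sin(kπx/L) with A = -3/4 and k = 5, use ∫_0^L sin²(kπx/L) dx = L/2 and ∫_0^L cos²(kπx/L) dx = L/2.
u² = 9/16·sin²(10*π/7·x) and (u')² = 225*π^2/196·cos²(10*π/7·x), and each of sin², cos² integrates to L/2 = 7/4 over (0, 7/2).
∫_0^7/2 u² dx = 63/64, so ||u||_L² = 3*sqrt(7)/8.
∫_0^7/2 (u')² dx = 225*π^2/112, so ||u'||_L² = 15*sqrt(7)*π/28.
Ratio ||u||_L² / ||u'||_L² = 7/(10*π).
Sharp Poincaré constant on H^1_0(0, 7/2) is C_P = L/π = 7/(2*π), achieved by sin(2*π/7·x).
This is the k = 5 harmonic; the ratio L/(kπ) is strictly less than C_P = L/π, consistent with the sharp inequality ||u||_L² ≤ C_P ||u'||_L².


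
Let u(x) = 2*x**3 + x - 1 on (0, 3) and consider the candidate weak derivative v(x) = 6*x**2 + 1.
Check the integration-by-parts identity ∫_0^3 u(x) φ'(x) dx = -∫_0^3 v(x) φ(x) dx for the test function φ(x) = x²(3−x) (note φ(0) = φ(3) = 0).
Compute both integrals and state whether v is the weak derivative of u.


LHS = -3051/20, RHS = -3051/20. Yes, v = u' weakly.

u(x) = 2*x**3 + x - 1, classical derivative u'(x) = 6*x**2 + 1.
φ(x) = x²(3−x), so φ'(x) = 3*x*(2 - x).
Note φ(0) = φ(3) = 0, so the boundary term u·φ vanishes.
LHS = ∫_0^3 u(x) φ'(x) dx = ∫_0^3 (-6*x^5 + 12*x^4 - 3*x^3 + 9*x^2 - 6*x) dx. Term by term:
  ∫_0^3 -6*x^5 dx = -729;  ∫_0^3 12*x^4 dx = 2916/5;  ∫_0^3 -3*x^3 dx = -243/4;
  ∫_0^3 9*x^2 dx = 81;  ∫_0^3 -6*x dx = -27.
Sum: -729 + 2916/5 − 243/4 + 81 − 27 = -3051/20.
So LHS = -3051/20.
∫_0^3 v(x) φ(x) dx = ∫_0^3 (-6*x^5 + 18*x^4 - x^3 + 3*x^2) dx. Term by term:
  ∫_0^3 -6*x^5 dx = -729;  ∫_0^3 18*x^4 dx = 4374/5;  ∫_0^3 -x^3 dx = -81/4;
  ∫_0^3 3*x^2 dx = 27.
Sum: -729 + 4374/5 − 81/4 + 27 = 3051/20.
So RHS = -∫_0^3 v(x) φ(x) dx = -3051/20.
LHS = RHS, so the identity holds for this test φ.
Moreover u is smooth here and v(x) = u'(x) = 6*x**2 + 1 pointwise, so the identity holds for every test function. Hence v is the weak derivative of u.


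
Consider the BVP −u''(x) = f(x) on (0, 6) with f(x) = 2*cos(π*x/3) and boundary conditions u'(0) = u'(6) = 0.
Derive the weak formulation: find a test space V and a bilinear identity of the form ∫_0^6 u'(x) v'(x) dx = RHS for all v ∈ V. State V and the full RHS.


V = H^1(0, 6) (no boundary constraint on v; u is determined up to an additive constant); weak form: ∫_0^6 u'v' dx = ∫_0^6 (2*cos(π*x/3)) v dx for all v ∈ V.

Multiply both sides by a test function v and integrate from 0 to 6:
  ∫_0^6 −u''(x) v(x) dx = ∫_0^6 f(x) v(x) dx.
Integrate the LHS by parts once:
  ∫_0^6 −u'' v dx = −[u'(x) v(x)]_0^6 + ∫_0^6 u'(x) v'(x) dx.
Thus ∫_0^6 u'(x) v'(x) dx = ∫_0^6 f(x) v(x) dx + [u'(x) v(x)]_0^6.
Choose V so that boundary terms are either known or forced to vanish.
u has homogeneous Neumann: u'(0) = u'(6) = 0. So [u' v]_0^6 = 0·v(6) − 0·v(0) = 0 for any v; take V = H^1(0, 6).
Weak formulation: find u (satisfying any essential BC) such that ∫_0^6 u'(x) v'(x) dx = ∫_0^6 f v dx for all v ∈ V (homogeneous Neumann, so boundary terms vanish).
Substituting f(x) = 2*cos(π*x/3), the right-hand side is ∫_0^6 (2*cos(π*x/3)) v dx.
Compatibility check (pure Neumann): taking v ≡ 1 ∈ V gives 0 = ∫_0^6 f dx + (0) − (0), i.e. ∫_0^6 f dx must equal u'(0) − u'(6) = 0. Indeed ∫_0^6 (2*cos(π*x/3)) dx = 0, so the data are compatible. The solution is then unique only up to an additive constant (fix it e.g. by requiring ∫_0^6 u dx = 0).


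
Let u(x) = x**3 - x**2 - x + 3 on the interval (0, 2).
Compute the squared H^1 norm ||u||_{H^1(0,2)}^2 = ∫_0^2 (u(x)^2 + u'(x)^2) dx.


||u||_{H^1}^2 = 1032/35

The H^1 norm (squared) on an interval (0, L) is
  ||u||_{H^1}^2 = ∫_0^L u(x)^2 dx + ∫_0^L u'(x)^2 dx.
Compute u'(x) = 3*x**2 - 2*x - 1.
Then u(x)^2 = x**6 - 2*x**5 - x**4 + 8*x**3 - 5*x**2 - 6*x + 9 and u'(x)^2 = 9*x**4 - 12*x**3 - 2*x**2 + 4*x + 1.
Integrate each monomial from 0 to 2 using ∫_0^2 c·x^n dx = c·2^(n+1)/(n+1):
  ∫_0^2 u(x)^2 dx = ∫_0^2 (x^6 - 2*x^5 - x^4 + 8*x^3 - 5*x^2 - 6*x + 9) dx. Term by term:
    ∫_0^2 x^6 dx = 128/7;  ∫_0^2 -2*x^5 dx = -64/3;  ∫_0^2 -x^4 dx = -32/5;
    ∫_0^2 8*x^3 dx = 32;  ∫_0^2 -5*x^2 dx = -40/3;  ∫_0^2 -6*x dx = -12;
    ∫_0^2 9 dx = 18.
  Sum: 128/7 − 64/3 − 32/5 + 32 − 40/3 − 12 + 18 = 1598/105.
  ∫_0^2 u'(x)^2 dx = ∫_0^2 (9*x^4 - 12*x^3 - 2*x^2 + 4*x + 1) dx. Term by term:
    ∫_0^2 9*x^4 dx = 288/5;  ∫_0^2 -12*x^3 dx = -48;  ∫_0^2 -2*x^2 dx = -16/3;
    ∫_0^2 4*x dx = 8;  ∫_0^2 1 dx = 2.
  Sum: 288/5 − 48 − 16/3 + 8 + 2 = 214/15.
Adding: ||u||_{H^1}^2 = 1598/105 + 214/15 = 1032/35.


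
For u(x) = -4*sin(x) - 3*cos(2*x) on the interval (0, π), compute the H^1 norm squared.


||u||_{H^1(0,π)}^2 = -80 + 77*π/2

u'(x) = 6*sin(2*x) - 4*cos(x).
Expand u² and (u')² and integrate term by term on (0, π), using: for integers n ≥ 1, ∫_0^π sin²(nx) dx = ∫_0^π cos²(nx) dx = π/2; for n ≠ n', ∫_0^π sin(nx)sin(n'x) dx = ∫_0^π cos(nx)cos(n'x) dx = 0; and by product-to-sum, ∫_0^π sin(nx)cos(n'x) dx = ½∫_0^π [sin((n+n')x) + sin((n−n')x)] dx, which is 0 when n+n' is even and 2n/(n²−n'²) when n+n' is odd (it need not vanish on (0, π)).
  u² squared terms: (-4)²·∫sin(x)² dx = 16·π/2 = 8*π;  (-3)²·∫cos(2x)² dx = 9·π/2 = 9*π/2.
  u² cross terms: 2·(-4)·(-3)·∫sin(x)·cos(2x) dx = 24·(-2/3) = -16.
  So ∫_0^π u² dx = 8*π + 9*π/2 − 16 = -16 + 25*π/2.
  (u')² squared terms: (-4)²·∫cos(x)² dx = 16·π/2 = 8*π;  (6)²·∫sin(2x)² dx = 36·π/2 = 18*π.
  (u')² cross terms: 2·(-4)·(6)·∫cos(x)·sin(2x) dx = -48·(4/3) = -64.
  So ∫_0^π (u')² dx = 8*π + 18*π − 64 = -64 + 26*π.
||u||_{H^1}^2 = (-16 + 25*π/2) + (-64 + 26*π) = -80 + 77*π/2.


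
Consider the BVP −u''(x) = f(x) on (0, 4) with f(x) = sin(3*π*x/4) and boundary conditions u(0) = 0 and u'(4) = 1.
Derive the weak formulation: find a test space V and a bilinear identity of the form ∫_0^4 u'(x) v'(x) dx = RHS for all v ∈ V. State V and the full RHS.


V = {v ∈ H^1(0, 4) : v(0) = 0} (test functions vanish at x = 0 where u is specified); weak form: ∫_0^4 u'v' dx = ∫_0^4 (sin(3*π*x/4)) v dx + v(4) for all v ∈ V.

Multiply both sides by a test function v and integrate from 0 to 4:
  ∫_0^4 −u''(x) v(x) dx = ∫_0^4 f(x) v(x) dx.
Integrate the LHS by parts once:
  ∫_0^4 −u'' v dx = −[u'(x) v(x)]_0^4 + ∫_0^4 u'(x) v'(x) dx.
Thus ∫_0^4 u'(x) v'(x) dx = ∫_0^4 f(x) v(x) dx + [u'(x) v(x)]_0^4.
Choose V so that boundary terms are either known or forced to vanish.
Mixed BC: u(0) = 0 (Dirichlet) and u'(4) = 1 (Neumann). Define V = {v ∈ H^1(0, 4) : v(0) = 0}. Then [u' v]_0^4 = u'(4)·v(4) − u'(0)·0 = v(4).
Weak formulation: find u (satisfying any essential BC) such that ∫_0^4 u'(x) v'(x) dx = ∫_0^4 f v dx + v(4) for all v ∈ V (Dirichlet at 0 absorbed into V; Neumann datum at x = 4 contributes the boundary term).
Substituting f(x) = sin(3*π*x/4), the right-hand side is ∫_0^4 (sin(3*π*x/4)) v dx + v(4).


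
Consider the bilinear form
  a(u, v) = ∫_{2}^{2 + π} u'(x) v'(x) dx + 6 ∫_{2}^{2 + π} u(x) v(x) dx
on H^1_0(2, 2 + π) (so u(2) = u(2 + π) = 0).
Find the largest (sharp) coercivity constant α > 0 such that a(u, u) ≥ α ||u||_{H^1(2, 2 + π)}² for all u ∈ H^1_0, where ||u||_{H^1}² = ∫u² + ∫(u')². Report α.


α = 1

Coercivity of a(·,·) on H^1_0(2, 2 + π) means a(u, u) ≥ α ||u||_{H^1}² for every u ∈ H^1_0.
The interval has length L = π, and Poincaré/coercivity depend only on L. Here a(u, u) = ∫(u')² + (6)·∫u².
Here c = 6 ≥ 1, so a(u,u) = ∫(u')² + c∫u² ≥ ∫(u')² + ∫u² = ||u||_{H^1}², i.e. α = 1 works. No larger α is possible: a(u,u) ≥ α||u||_{H^1}² means (1−α)∫(u')² ≥ (α−c)∫u², and for the modes u_n = sin(nπ(x−x₀)/L) (x₀ the left endpoint) one has ∫u_n²/∫(u_n')² = (L/(nπ))² → 0, so a(u_n,u_n)/||u_n||_{H^1}² → 1. Hence the optimal constant is α = 1.
Therefore α = 1.


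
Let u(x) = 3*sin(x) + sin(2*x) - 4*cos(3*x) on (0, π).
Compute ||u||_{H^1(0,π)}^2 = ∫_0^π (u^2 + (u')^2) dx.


||u||_{H^1(0,π)}^2 = 64 + 183*π/2

u'(x) = 12*sin(3*x) + 3*cos(x) + 2*cos(2*x).
Expand u² and (u')² and integrate term by term on (0, π), using: for integers n ≥ 1, ∫_0^π sin²(nx) dx = ∫_0^π cos²(nx) dx = π/2; for n ≠ n', ∫_0^π sin(nx)sin(n'x) dx = ∫_0^π cos(nx)cos(n'x) dx = 0; and by product-to-sum, ∫_0^π sin(nx)cos(n'x) dx = ½∫_0^π [sin((n+n')x) + sin((n−n')x)] dx, which is 0 when n+n' is even and 2n/(n²−n'²) when n+n' is odd (it need not vanish on (0, π)).
  u² squared terms: (-4)²·∫cos(3x)² dx = 16·π/2 = 8*π;  (3)²·∫sin(x)² dx = 9·π/2 = 9*π/2;  (1)²·∫sin(2x)² dx = 1·π/2 = π/2.
  u² cross terms: 2·(-4)·(3)·∫cos(3x)·sin(x) dx = -24·(0) = 0;  2·(-4)·(1)·∫cos(3x)·sin(2x) dx = -8·(-4/5) = 32/5;  2·(3)·(1)·∫sin(x)·sin(2x) dx = 6·(0) = 0.
  So ∫_0^π u² dx = 8*π + 9*π/2 + π/2 + 0 + 32/5 + 0 = 32/5 + 13*π.
  (u')² squared terms: (2)²·∫cos(2x)² dx = 4·π/2 = 2*π;  (3)²·∫cos(x)² dx = 9·π/2 = 9*π/2;  (12)²·∫sin(3x)² dx = 144·π/2 = 72*π.
  (u')² cross terms: 2·(2)·(3)·∫cos(2x)·cos(x) dx = 12·(0) = 0;  2·(2)·(12)·∫cos(2x)·sin(3x) dx = 48·(6/5) = 288/5;  2·(3)·(12)·∫cos(x)·sin(3x) dx = 72·(0) = 0.
  So ∫_0^π (u')² dx = 2*π + 9*π/2 + 72*π + 0 + 288/5 + 0 = 288/5 + 157*π/2.
||u||_{H^1}^2 = (32/5 + 13*π) + (288/5 + 157*π/2) = 64 + 183*π/2.
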